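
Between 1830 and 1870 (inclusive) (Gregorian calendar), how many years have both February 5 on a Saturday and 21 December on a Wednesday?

5

Check each year's weekday for February 5 and 21 December:
  1830: Fri/Tue  1831: Sat/Wed ✓  1832: Sun/Fri  1833: Tue/Sat  1834: Wed/Sun  1835: Thu/Mon  1836: Fri/Wed  1837: Sun/Thu  1838: Mon/Fri  1839: Tue/Sat  1840: Wed/Mon  1841: Fri/Tue  1842: Sat/Wed ✓  1843: Sun/Thu  …(13 more)…  1857: Thu/Mon  1858: Fri/Tue  1859: Sat/Wed ✓  1860: Sun/Fri  1861: Tue/Sat  1862: Wed/Sun  1863: Thu/Mon  1864: Fri/Wed  1865: Sun/Thu  1866: Mon/Fri  1867: Tue/Sat  1868: Wed/Mon  1869: Fri/Tue  1870: Sat/Wed ✓
Both conditions hold in: 1831, 1842, 1853, 1859, 1870 — 5.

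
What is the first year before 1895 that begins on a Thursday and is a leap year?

Jan 1 advances by 2 weekdays after a leap year and by 1 after a common year.
1895: Jan 1 is Tuesday.
1894: Monday
1893: Sunday
1892: Friday (leap)
1891: Thursday
1890: Wednesday
1889: Tuesday
1888: Sunday (leap)
1887: Saturday
1886: Friday
1885: Thursday
1884: Tuesday (leap)
1883: Monday
1882: Sunday
1881: Saturday
1880: Thursday (leap)
1880 begins on a Thursday and is a leap year.

1880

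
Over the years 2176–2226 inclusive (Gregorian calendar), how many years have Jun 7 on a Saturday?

Track Jun 7's weekday year by year (advancing +1, or +2 across a Feb 29):
  2176: Fri  2177: Sat (+1) ✓  2178: Sun (+1)  2179: Mon (+1)  2180: Wed (+2)
  2181: Thu (+1)  2182: Fri (+1)  2183: Sat (+1) ✓  2184: Mon (+2)  2185: Tue (+1)
  2186: Wed (+1)  2187: Thu (+1)  2188: Sat (+2) ✓  2189: Sun (+1)  … (23 more years) …
  2213: Mon (+1)  2214: Tue (+1)  2215: Wed (+1)  2216: Fri (+2)  2217: Sat (+1) ✓
  2218: Sun (+1)  2219: Mon (+1)  2220: Wed (+2)  2221: Thu (+1)  2222: Fri (+1)
  2223: Sat (+1) ✓  2224: Mon (+2)  2225: Tue (+1)  2226: Wed (+1)
Saturday years: 2177, 2183, 2188, 2194, 2200, 2206, 2217, 2223 — 8 in total.

8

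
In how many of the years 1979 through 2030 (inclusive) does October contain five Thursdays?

October has 31 days; it has five Thursdays when Thursday falls among the first (month-length − 28) days — i.e. when October 1 is one of Thursday/Wednesday/Tuesday.
October 1 by year: 1979:Mon 1980:Wed✓ 1981:Thu✓ 1982:Fri 1983:Sat 1984:Mon 1985:Tue✓ 1986:Wed✓ 1987:Thu✓ 1988:Sat 1989:Sun 1990:Mon 1991:Tue✓ 1992:Thu✓ 1993:Fri …(22 more)… 2016:Sat 2017:Sun 2018:Mon 2019:Tue✓ 2020:Thu✓ 2021:Fri 2022:Sat 2023:Sun 2024:Tue✓ 2025:Wed✓ 2026:Thu✓ 2027:Fri 2028:Sun 2029:Mon 2030:Tue✓
Years with five Thursdays: 1980, 1981, 1985, 1986, 1987, 1991, 1992, 1996, 1997, 1998, 2002, 2003, 2008, 2009, 2013, 2014, 2015, 2019, 2020, 2024, 2025, 2026, 2030 → 23.

23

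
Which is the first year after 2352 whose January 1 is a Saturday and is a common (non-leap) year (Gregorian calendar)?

2355

Jan 1 advances by 2 weekdays after a leap year and by 1 after a common year.
2352: Jan 1 is Tuesday (leap).
2353: Thursday
2354: Friday
2355: Saturday
2355 begins on a Saturday and is a common year.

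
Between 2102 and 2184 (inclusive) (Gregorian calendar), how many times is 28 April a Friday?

Track 28 April's weekday year by year (advancing +1, or +2 across a Feb 29):
  2102: Fri ✓  2103: Sat (+1)  2104: Mon (+2)  2105: Tue (+1)  2106: Wed (+1)
  2107: Thu (+1)  2108: Sat (+2)  2109: Sun (+1)  2110: Mon (+1)  2111: Tue (+1)
  2112: Thu (+2)  2113: Fri (+1) ✓  2114: Sat (+1)  2115: Sun (+1)  … (55 more years) …
  2171: Sun (+1)  2172: Tue (+2)  2173: Wed (+1)  2174: Thu (+1)  2175: Fri (+1) ✓
  2176: Sun (+2)  2177: Mon (+1)  2178: Tue (+1)  2179: Wed (+1)  2180: Fri (+2) ✓
  2181: Sat (+1)  2182: Sun (+1)  2183: Mon (+1)  2184: Wed (+2)
Friday years: 2102, 2113, 2119, 2124, 2130, 2141, 2147, 2152, 2158, 2169, 2175, 2180 — 12 in total.

12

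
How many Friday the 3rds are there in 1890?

2

Check the 3rd of each month of 1890: Jan 3: Fri, Feb 3: Mon, Mar 3: Mon, Apr 3: Thu, May 3: Sat, Jun 3: Tue, Jul 3: Thu, Aug 3: Sun, Sep 3: Wed, Oct 3: Fri, Nov 3: Mon, Dec 3: Wed.
Friday occurs in January, October — 2 months.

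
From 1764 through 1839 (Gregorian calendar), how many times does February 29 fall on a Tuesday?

2

Leap years in 1764–1839: 18 of them.
Feb 29 weekday advances by 5 (mod 7) from one leap year to the next four years later (or differs when a century non-leap intervenes).
Leap-day weekdays: 1764:Wed 1768:Mon 1772:Sat 1776:Thu 1780:Tue✓ 1784:Sun 1788:Fri 1792:Wed 1796:Mon 1804:Wed 1808:Mon 1812:Sat 1816:Thu 1820:Tue✓ 1824:Sun 1828:Fri 1832:Wed 1836:Mon
Tuesday: 1780, 1820 → 2.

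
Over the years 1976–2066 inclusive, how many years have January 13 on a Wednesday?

Track January 13's weekday year by year (advancing +1, or +2 across a Feb 29):
  1976: Tue  1977: Thu (+2)  1978: Fri (+1)  1979: Sat (+1)  1980: Sun (+1)
  1981: Tue (+2)  1982: Wed (+1) ✓  1983: Thu (+1)  1984: Fri (+1)  1985: Sun (+2)
  1986: Mon (+1)  1987: Tue (+1)  1988: Wed (+1) ✓  1989: Fri (+2)  … (63 more years) …
  2053: Mon (+2)  2054: Tue (+1)  2055: Wed (+1) ✓  2056: Thu (+1)  2057: Sat (+2)
  2058: Sun (+1)  2059: Mon (+1)  2060: Tue (+1)  2061: Thu (+2)  2062: Fri (+1)
  2063: Sat (+1)  2064: Sun (+1)  2065: Tue (+2)  2066: Wed (+1) ✓
Wednesday years: 1982, 1988, 1993, 1999, 2010, 2016, 2021, 2027, 2038, 2044, 2049, 2055, 2066 — 13 in total.

13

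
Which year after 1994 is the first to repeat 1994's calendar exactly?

Two years share a calendar iff Jan 1 falls on the same weekday and both are leap or both are common. 1994: Jan 1 is Saturday, common year.
1995: Jan 1 Sunday, common
1996: Jan 1 Monday, leap
1997: Jan 1 Wednesday, common
1998: Jan 1 Thursday, common
1999: Jan 1 Friday, common
2000: Jan 1 Saturday, leap
2001: Jan 1 Monday, common
2002: Jan 1 Tuesday, common
2003: Jan 1 Wednesday, common
2004: Jan 1 Thursday, leap
2005: Jan 1 Saturday, common
2005 matches on both conditions.

2005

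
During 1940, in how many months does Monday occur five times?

5

A month of length L has five Mondays iff its first Monday is on day ≤ L−28 (so day 1–3 in a 31-day month, 1–2 in a 30-day month, day 1 in a leap February).
Checking each month of 1940: Jan starts Mon (31d) ✓; Feb starts Thu (29d); Mar starts Fri (31d); Apr starts Mon (30d) ✓; May starts Wed (31d); Jun starts Sat (30d); Jul starts Mon (31d) ✓; Aug starts Thu (31d); Sep starts Sun (30d) ✓; Oct starts Tue (31d); Nov starts Fri (30d); Dec starts Sun (31d) ✓.
Five-Monday months: January, April, July, September, December → 5.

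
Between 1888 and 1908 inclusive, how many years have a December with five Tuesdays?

10

December has 31 days; it has five Tuesdays when Tuesday falls among the first (month-length − 28) days — i.e. when December 1 is one of Tuesday/Monday/Sunday.
December 1 by year: 1888:Sat 1889:Sun✓ 1890:Mon✓ 1891:Tue✓ 1892:Thu 1893:Fri 1894:Sat 1895:Sun✓ 1896:Tue✓ 1897:Wed 1898:Thu 1899:Fri 1900:Sat 1901:Sun✓ 1902:Mon✓ 1903:Tue✓ 1904:Thu 1905:Fri 1906:Sat 1907:Sun✓ 1908:Tue✓
Years with five Tuesdays: 1889, 1890, 1891, 1895, 1896, 1901, 1902, 1903, 1907, 1908 → 10.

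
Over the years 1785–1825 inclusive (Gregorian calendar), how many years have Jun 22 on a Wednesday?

7

Track Jun 22's weekday year by year (advancing +1, or +2 across a Feb 29):
  1785: Wed ✓  1786: Thu (+1)  1787: Fri (+1)  1788: Sun (+2)  1789: Mon (+1)
  1790: Tue (+1)  1791: Wed (+1) ✓  1792: Fri (+2)  1793: Sat (+1)  1794: Sun (+1)
  1795: Mon (+1)  1796: Wed (+2) ✓  1797: Thu (+1)  1798: Fri (+1)  … (13 more years) …
  1812: Mon (+2)  1813: Tue (+1)  1814: Wed (+1) ✓  1815: Thu (+1)  1816: Sat (+2)
  1817: Sun (+1)  1818: Mon (+1)  1819: Tue (+1)  1820: Thu (+2)  1821: Fri (+1)
  1822: Sat (+1)  1823: Sun (+1)  1824: Tue (+2)  1825: Wed (+1) ✓
Wednesday years: 1785, 1791, 1796, 1803, 1808, 1814, 1825 — 7 in total.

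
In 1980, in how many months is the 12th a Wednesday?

Check the 12th of each month of 1980: Jan 12: Sat, Feb 12: Tue, Mar 12: Wed, Apr 12: Sat, May 12: Mon, Jun 12: Thu, Jul 12: Sat, Aug 12: Tue, Sep 12: Fri, Oct 12: Sun, Nov 12: Wed, Dec 12: Fri.
Wednesday occurs in March, November — 2 months.

2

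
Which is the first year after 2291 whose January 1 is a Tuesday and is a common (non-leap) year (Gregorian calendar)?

Jan 1 advances by 2 weekdays after a leap year and by 1 after a common year.
2291: Jan 1 is Thursday.
2292: Friday (leap)
2293: Sunday
2294: Monday
2295: Tuesday
2295 begins on a Tuesday and is a common year.

2295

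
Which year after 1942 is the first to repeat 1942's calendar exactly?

1953

Two years share a calendar iff Jan 1 falls on the same weekday and both are leap or both are common. 1942: Jan 1 is Thursday, common year.
1943: Jan 1 Friday, common
1944: Jan 1 Saturday, leap
1945: Jan 1 Monday, common
1946: Jan 1 Tuesday, common
1947: Jan 1 Wednesday, common
1948: Jan 1 Thursday, leap
1949: Jan 1 Saturday, common
1950: Jan 1 Sunday, common
1951: Jan 1 Monday, common
1952: Jan 1 Tuesday, leap
1953: Jan 1 Thursday, common
1953 matches on both conditions.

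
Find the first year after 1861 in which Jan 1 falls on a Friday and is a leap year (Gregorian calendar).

1864

Jan 1 advances by 2 weekdays after a leap year and by 1 after a common year.
1861: Jan 1 is Tuesday.
1862: Wednesday
1863: Thursday
1864: Friday (leap)
1864 begins on a Friday and is a leap year.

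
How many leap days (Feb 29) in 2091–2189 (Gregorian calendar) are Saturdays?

3

Leap years in 2091–2189: 24 of them.
Feb 29 weekday advances by 5 (mod 7) from one leap year to the next four years later (or differs when a century non-leap intervenes).
Leap-day weekdays: 2092:Fri 2096:Wed 2104:Fri 2108:Wed 2112:Mon 2116:Sat✓ 2120:Thu 2124:Tue 2128:Sun 2132:Fri 2136:Wed 2140:Mon 2144:Sat✓ 2148:Thu 2152:Tue 2156:Sun 2160:Fri 2164:Wed 2168:Mon 2172:Sat✓ 2176:Thu 2180:Tue 2184:Sun 2188:Fri
Saturday: 2116, 2144, 2172 → 3.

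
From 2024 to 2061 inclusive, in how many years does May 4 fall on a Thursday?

Track May 4's weekday year by year (advancing +1, or +2 across a Feb 29):
  2024: Sat  2025: Sun (+1)  2026: Mon (+1)  2027: Tue (+1)  2028: Thu (+2) ✓
  2029: Fri (+1)  2030: Sat (+1)  2031: Sun (+1)  2032: Tue (+2)  2033: Wed (+1)
  2034: Thu (+1) ✓  2035: Fri (+1)  2036: Sun (+2)  2037: Mon (+1)  … (10 more years) …
  2048: Mon (+2)  2049: Tue (+1)  2050: Wed (+1)  2051: Thu (+1) ✓  2052: Sat (+2)
  2053: Sun (+1)  2054: Mon (+1)  2055: Tue (+1)  2056: Thu (+2) ✓  2057: Fri (+1)
  2058: Sat (+1)  2059: Sun (+1)  2060: Tue (+2)  2061: Wed (+1)
Thursday years: 2028, 2034, 2045, 2051, 2056 — 5 in total.

5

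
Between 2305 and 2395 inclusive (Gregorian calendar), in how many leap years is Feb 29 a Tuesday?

Leap years in 2305–2395: 22 of them.
Feb 29 weekday advances by 5 (mod 7) from one leap year to the next four years later (or differs when a century non-leap intervenes).
Leap-day weekdays: 2308:Sat 2312:Thu 2316:Tue✓ 2320:Sun 2324:Fri 2328:Wed 2332:Mon 2336:Sat 2340:Thu 2344:Tue✓ 2348:Sun 2352:Fri 2356:Wed 2360:Mon 2364:Sat 2368:Thu 2372:Tue✓ 2376:Sun 2380:Fri 2384:Wed 2388:Mon 2392:Sat
Tuesday: 2316, 2344, 2372 → 3.

3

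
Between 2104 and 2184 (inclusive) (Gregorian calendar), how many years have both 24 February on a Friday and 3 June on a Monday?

Check each year's weekday for 24 February and 3 June:
  2104: Sun/Tue  2105: Tue/Wed  2106: Wed/Thu  2107: Thu/Fri  2108: Fri/Sun  2109: Sun/Mon  2110: Mon/Tue  2111: Tue/Wed  2112: Wed/Fri  2113: Fri/Sat  2114: Sat/Sun  2115: Sun/Mon  2116: Mon/Wed  2117: Wed/Thu  …(53 more)…  2171: Sun/Mon  2172: Mon/Wed  2173: Wed/Thu  2174: Thu/Fri  2175: Fri/Sat  2176: Sat/Mon  2177: Mon/Tue  2178: Tue/Wed  2179: Wed/Thu  2180: Thu/Sat  2181: Sat/Sun  2182: Sun/Mon  2183: Mon/Tue  2184: Tue/Thu
Both conditions hold in: no year — 0.

0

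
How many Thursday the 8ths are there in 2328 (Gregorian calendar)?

2

Check the 8th of each month of 2328: Jan 8: Sun, Feb 8: Wed, Mar 8: Thu, Apr 8: Sun, May 8: Tue, Jun 8: Fri, Jul 8: Sun, Aug 8: Wed, Sep 8: Sat, Oct 8: Mon, Nov 8: Thu, Dec 8: Sat.
Thursday occurs in March, November — 2 months.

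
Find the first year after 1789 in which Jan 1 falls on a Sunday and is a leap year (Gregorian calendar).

1792

Jan 1 advances by 2 weekdays after a leap year and by 1 after a common year.
1789: Jan 1 is Thursday.
1790: Friday
1791: Saturday
1792: Sunday (leap)
1792 begins on a Sunday and is a leap year.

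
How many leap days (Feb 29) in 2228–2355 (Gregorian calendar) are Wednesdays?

Leap years in 2228–2355: 31 of them.
Feb 29 weekday advances by 5 (mod 7) from one leap year to the next four years later (or differs when a century non-leap intervenes).
Leap-day weekdays: 2228:Fri 2232:Wed✓ 2236:Mon 2240:Sat 2244:Thu 2248:Tue 2252:Sun 2256:Fri 2260:Wed✓ 2264:Mon 2268:Sat 2272:Thu 2276:Tue …(5 more)… 2304:Mon 2308:Sat 2312:Thu 2316:Tue 2320:Sun 2324:Fri 2328:Wed✓ 2332:Mon 2336:Sat 2340:Thu 2344:Tue 2348:Sun 2352:Fri
Wednesday: 2232, 2260, 2288, 2328 → 4.

4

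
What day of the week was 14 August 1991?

Wednesday

January 1, 1991 is a Tuesday.
August 14 is day 226 of the year, i.e. 225 days after Jan 1.
225 mod 7 = 1, so advance 1 weekday from Tuesday: Wednesday.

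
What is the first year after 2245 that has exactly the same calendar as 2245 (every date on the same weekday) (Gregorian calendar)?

2251

Two years share a calendar iff Jan 1 falls on the same weekday and both are leap or both are common. 2245: Jan 1 is Wednesday, common year.
2246: Jan 1 Thursday, common
2247: Jan 1 Friday, common
2248: Jan 1 Saturday, leap
2249: Jan 1 Monday, common
2250: Jan 1 Tuesday, common
2251: Jan 1 Wednesday, common
2251 matches on both conditions.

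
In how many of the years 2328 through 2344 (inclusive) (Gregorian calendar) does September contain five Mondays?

5

September has 30 days; it has five Mondays when Monday falls among the first (month-length − 28) days — i.e. when September 1 is one of Monday/Sunday.
September 1 by year: 2328:Sat 2329:Sun✓ 2330:Mon✓ 2331:Tue 2332:Thu 2333:Fri 2334:Sat 2335:Sun✓ 2336:Tue 2337:Wed 2338:Thu 2339:Fri 2340:Sun✓ 2341:Mon✓ 2342:Tue 2343:Wed 2344:Fri
Years with five Mondays: 2329, 2330, 2335, 2340, 2341 → 5.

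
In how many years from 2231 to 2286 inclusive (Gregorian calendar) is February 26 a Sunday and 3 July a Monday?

Check each year's weekday for February 26 and 3 July:
  2231: Sat/Sun  2232: Sun/Tue  2233: Tue/Wed  2234: Wed/Thu  2235: Thu/Fri  2236: Fri/Sun  2237: Sun/Mon ✓  2238: Mon/Tue  2239: Tue/Wed  2240: Wed/Fri  2241: Fri/Sat  2242: Sat/Sun  2243: Sun/Mon ✓  2244: Mon/Wed  …(28 more)…  2273: Wed/Thu  2274: Thu/Fri  2275: Fri/Sat  2276: Sat/Mon  2277: Mon/Tue  2278: Tue/Wed  2279: Wed/Thu  2280: Thu/Sat  2281: Sat/Sun  2282: Sun/Mon ✓  2283: Mon/Tue  2284: Tue/Thu  2285: Thu/Fri  2286: Fri/Sat
Both conditions hold in: 2237, 2243, 2254, 2265, 2271, 2282 — 6.

6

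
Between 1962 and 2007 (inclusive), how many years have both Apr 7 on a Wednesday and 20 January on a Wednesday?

5

Check each year's weekday for Apr 7 and 20 January:
  1962: Sat/Sat  1963: Sun/Sun  1964: Tue/Mon  1965: Wed/Wed ✓  1966: Thu/Thu  1967: Fri/Fri  1968: Sun/Sat  1969: Mon/Mon  1970: Tue/Tue  1971: Wed/Wed ✓  1972: Fri/Thu  1973: Sat/Sat  1974: Sun/Sun  1975: Mon/Mon  …(18 more)…  1994: Thu/Thu  1995: Fri/Fri  1996: Sun/Sat  1997: Mon/Mon  1998: Tue/Tue  1999: Wed/Wed ✓  2000: Fri/Thu  2001: Sat/Sat  2002: Sun/Sun  2003: Mon/Mon  2004: Wed/Tue  2005: Thu/Thu  2006: Fri/Fri  2007: Sat/Sat
Both conditions hold in: 1965, 1971, 1982, 1993, 1999 — 5.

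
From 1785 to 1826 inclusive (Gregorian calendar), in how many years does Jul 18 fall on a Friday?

6

Track Jul 18's weekday year by year (advancing +1, or +2 across a Feb 29):
  1785: Mon  1786: Tue (+1)  1787: Wed (+1)  1788: Fri (+2) ✓  1789: Sat (+1)
  1790: Sun (+1)  1791: Mon (+1)  1792: Wed (+2)  1793: Thu (+1)  1794: Fri (+1) ✓
  1795: Sat (+1)  1796: Mon (+2)  1797: Tue (+1)  1798: Wed (+1)  … (14 more years) …
  1813: Sun (+1)  1814: Mon (+1)  1815: Tue (+1)  1816: Thu (+2)  1817: Fri (+1) ✓
  1818: Sat (+1)  1819: Sun (+1)  1820: Tue (+2)  1821: Wed (+1)  1822: Thu (+1)
  1823: Fri (+1) ✓  1824: Sun (+2)  1825: Mon (+1)  1826: Tue (+1)
Friday years: 1788, 1794, 1800, 1806, 1817, 1823 — 6 in total.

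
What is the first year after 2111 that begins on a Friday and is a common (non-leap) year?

Jan 1 advances by 2 weekdays after a leap year and by 1 after a common year.
2111: Jan 1 is Thursday.
2112: Friday (leap)
2113: Sunday
2114: Monday
2115: Tuesday
2116: Wednesday (leap)
2117: Friday
2117 begins on a Friday and is a common year.

2117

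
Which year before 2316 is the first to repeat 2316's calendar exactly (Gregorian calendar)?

2276

Two years share a calendar iff Jan 1 falls on the same weekday and both are leap or both are common. 2316: Jan 1 is Saturday, leap year.
2315: Jan 1 Friday, common
2314: Jan 1 Thursday, common
2313: Jan 1 Wednesday, common
2312: Jan 1 Monday, leap
2311: Jan 1 Sunday, common
2310: Jan 1 Saturday, common
2309: Jan 1 Friday, common
2308: Jan 1 Wednesday, leap
2307: Jan 1 Tuesday, common
2306: Jan 1 Monday, common
2305: Jan 1 Sunday, common
2304: Jan 1 Friday, leap
2303: Jan 1 Thursday, common
2302: Jan 1 Wednesday, common
2301: Jan 1 Tuesday, common
2300: Jan 1 Monday, common
2299: Jan 1 Sunday, common
2298: Jan 1 Saturday, common
2297: Jan 1 Friday, common
2296: Jan 1 Wednesday, leap
2295: Jan 1 Tuesday, common
2294: Jan 1 Monday, common
2293: Jan 1 Sunday, common
2292: Jan 1 Friday, leap
2291: Jan 1 Thursday, common
2290: Jan 1 Wednesday, common
2289: Jan 1 Tuesday, common
2288: Jan 1 Sunday, leap
2287: Jan 1 Saturday, common
2286: Jan 1 Friday, common
2285: Jan 1 Thursday, common
2284: Jan 1 Tuesday, leap
2283: Jan 1 Monday, common
2282: Jan 1 Sunday, common
2281: Jan 1 Saturday, common
2280: Jan 1 Thursday, leap
2279: Jan 1 Wednesday, common
2278: Jan 1 Tuesday, common
2277: Jan 1 Monday, common
2276: Jan 1 Saturday, leap
2276 matches on both conditions.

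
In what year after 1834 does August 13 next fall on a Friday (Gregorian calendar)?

1841

From one year to the next, a fixed date's weekday advances by 1, or by 2 when a Feb 29 lies between the two dates.
1834: August 13 is Wednesday.
1835: Thursday (+1)
1836: Saturday (+2)
1837: Sunday (+1)
1838: Monday (+1)
1839: Tuesday (+1)
1840: Thursday (+2)
1841: Friday (+1)
August 13 falls on a Friday in 1841.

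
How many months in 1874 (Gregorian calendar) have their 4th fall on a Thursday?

1

Check the 4th of each month of 1874: Jan 4: Sun, Feb 4: Wed, Mar 4: Wed, Apr 4: Sat, May 4: Mon, Jun 4: Thu, Jul 4: Sat, Aug 4: Tue, Sep 4: Fri, Oct 4: Sun, Nov 4: Wed, Dec 4: Fri.
Thursday occurs in June — 1 month.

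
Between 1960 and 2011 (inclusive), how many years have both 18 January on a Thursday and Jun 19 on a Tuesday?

6

Check each year's weekday for 18 January and Jun 19:
  1960: Mon/Sun  1961: Wed/Mon  1962: Thu/Tue ✓  1963: Fri/Wed  1964: Sat/Fri  1965: Mon/Sat  1966: Tue/Sun  1967: Wed/Mon  1968: Thu/Wed  1969: Sat/Thu  1970: Sun/Fri  1971: Mon/Sat  1972: Tue/Mon  1973: Thu/Tue ✓  …(24 more)…  1998: Sun/Fri  1999: Mon/Sat  2000: Tue/Mon  2001: Thu/Tue ✓  2002: Fri/Wed  2003: Sat/Thu  2004: Sun/Sat  2005: Tue/Sun  2006: Wed/Mon  2007: Thu/Tue ✓  2008: Fri/Thu  2009: Sun/Fri  2010: Mon/Sat  2011: Tue/Sun
Both conditions hold in: 1962, 1973, 1979, 1990, 2001, 2007 — 6.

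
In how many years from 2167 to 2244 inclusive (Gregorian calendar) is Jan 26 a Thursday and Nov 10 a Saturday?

Check each year's weekday for Jan 26 and Nov 10:
  2167: Mon/Tue  2168: Tue/Thu  2169: Thu/Fri  2170: Fri/Sat  2171: Sat/Sun  2172: Sun/Tue  2173: Tue/Wed  2174: Wed/Thu  2175: Thu/Fri  2176: Fri/Sun  2177: Sun/Mon  2178: Mon/Tue  2179: Tue/Wed  2180: Wed/Fri  …(50 more)…  2231: Wed/Thu  2232: Thu/Sat ✓  2233: Sat/Sun  2234: Sun/Mon  2235: Mon/Tue  2236: Tue/Thu  2237: Thu/Fri  2238: Fri/Sat  2239: Sat/Sun  2240: Sun/Tue  2241: Tue/Wed  2242: Wed/Thu  2243: Thu/Fri  2244: Fri/Sun
Both conditions hold in: 2192, 2204, 2232 — 3.

3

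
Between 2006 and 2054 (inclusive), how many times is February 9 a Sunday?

7

Track February 9's weekday year by year (advancing +1, or +2 across a Feb 29):
  2006: Thu  2007: Fri (+1)  2008: Sat (+1)  2009: Mon (+2)  2010: Tue (+1)
  2011: Wed (+1)  2012: Thu (+1)  2013: Sat (+2)  2014: Sun (+1) ✓  2015: Mon (+1)
  2016: Tue (+1)  2017: Thu (+2)  2018: Fri (+1)  2019: Sat (+1)  … (21 more years) …
  2041: Sat (+2)  2042: Sun (+1) ✓  2043: Mon (+1)  2044: Tue (+1)  2045: Thu (+2)
  2046: Fri (+1)  2047: Sat (+1)  2048: Sun (+1) ✓  2049: Tue (+2)  2050: Wed (+1)
  2051: Thu (+1)  2052: Fri (+1)  2053: Sun (+2) ✓  2054: Mon (+1)
Sunday years: 2014, 2020, 2025, 2031, 2042, 2048, 2053 — 7 in total.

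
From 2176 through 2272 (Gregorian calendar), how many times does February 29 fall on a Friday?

Leap years in 2176–2272: 24 of them.
Feb 29 weekday advances by 5 (mod 7) from one leap year to the next four years later (or differs when a century non-leap intervenes).
Leap-day weekdays: 2176:Thu 2180:Tue 2184:Sun 2188:Fri✓ 2192:Wed 2196:Mon 2204:Wed 2208:Mon 2212:Sat 2216:Thu 2220:Tue 2224:Sun 2228:Fri✓ 2232:Wed 2236:Mon 2240:Sat 2244:Thu 2248:Tue 2252:Sun 2256:Fri✓ 2260:Wed 2264:Mon 2268:Sat 2272:Thu
Friday: 2188, 2228, 2256 → 3.

3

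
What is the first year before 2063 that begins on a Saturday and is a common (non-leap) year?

2061

Jan 1 advances by 2 weekdays after a leap year and by 1 after a common year.
2063: Jan 1 is Monday.
2062: Sunday
2061: Saturday
2061 begins on a Saturday and is a common year.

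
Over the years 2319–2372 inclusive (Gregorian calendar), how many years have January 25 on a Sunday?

8

Track January 25's weekday year by year (advancing +1, or +2 across a Feb 29):
  2319: Sat  2320: Sun (+1) ✓  2321: Tue (+2)  2322: Wed (+1)  2323: Thu (+1)
  2324: Fri (+1)  2325: Sun (+2) ✓  2326: Mon (+1)  2327: Tue (+1)  2328: Wed (+1)
  2329: Fri (+2)  2330: Sat (+1)  2331: Sun (+1) ✓  2332: Mon (+1)  … (26 more years) …
  2359: Sun (+1) ✓  2360: Mon (+1)  2361: Wed (+2)  2362: Thu (+1)  2363: Fri (+1)
  2364: Sat (+1)  2365: Mon (+2)  2366: Tue (+1)  2367: Wed (+1)  2368: Thu (+1)
  2369: Sat (+2)  2370: Sun (+1) ✓  2371: Mon (+1)  2372: Tue (+1)
Sunday years: 2320, 2325, 2331, 2342, 2348, 2353, 2359, 2370 — 8 in total.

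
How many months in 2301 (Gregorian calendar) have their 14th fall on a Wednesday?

Check the 14th of each month of 2301: Jan 14: Mon, Feb 14: Thu, Mar 14: Thu, Apr 14: Sun, May 14: Tue, Jun 14: Fri, Jul 14: Sun, Aug 14: Wed, Sep 14: Sat, Oct 14: Mon, Nov 14: Thu, Dec 14: Sat.
Wednesday occurs in August — 1 month.

1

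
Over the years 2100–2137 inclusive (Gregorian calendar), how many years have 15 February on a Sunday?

Track 15 February's weekday year by year (advancing +1, or +2 across a Feb 29):
  2100: Mon  2101: Tue (+1)  2102: Wed (+1)  2103: Thu (+1)  2104: Fri (+1)
  2105: Sun (+2) ✓  2106: Mon (+1)  2107: Tue (+1)  2108: Wed (+1)  2109: Fri (+2)
  2110: Sat (+1)  2111: Sun (+1) ✓  2112: Mon (+1)  2113: Wed (+2)  … (10 more years) …
  2124: Tue (+1)  2125: Thu (+2)  2126: Fri (+1)  2127: Sat (+1)  2128: Sun (+1) ✓
  2129: Tue (+2)  2130: Wed (+1)  2131: Thu (+1)  2132: Fri (+1)  2133: Sun (+2) ✓
  2134: Mon (+1)  2135: Tue (+1)  2136: Wed (+1)  2137: Fri (+2)
Sunday years: 2105, 2111, 2122, 2128, 2133 — 5 in total.

5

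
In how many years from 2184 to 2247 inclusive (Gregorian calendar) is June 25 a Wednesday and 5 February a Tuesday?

Check each year's weekday for June 25 and 5 February:
  2184: Fri/Thu  2185: Sat/Sat  2186: Sun/Sun  2187: Mon/Mon  2188: Wed/Tue ✓  2189: Thu/Thu  2190: Fri/Fri  2191: Sat/Sat  2192: Mon/Sun  2193: Tue/Tue  2194: Wed/Wed  2195: Thu/Thu  2196: Sat/Fri  2197: Sun/Sun  …(36 more)…  2234: Wed/Wed  2235: Thu/Thu  2236: Sat/Fri  2237: Sun/Sun  2238: Mon/Mon  2239: Tue/Tue  2240: Thu/Wed  2241: Fri/Fri  2242: Sat/Sat  2243: Sun/Sun  2244: Tue/Mon  2245: Wed/Wed  2246: Thu/Thu  2247: Fri/Fri
Both conditions hold in: 2188, 2228 — 2.

2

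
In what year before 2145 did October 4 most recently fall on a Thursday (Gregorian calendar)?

From one year to the next, a fixed date's weekday advances by 1, or by 2 when a Feb 29 lies between the two dates.
2145: October 4 is Monday.
2144: Sunday (−1)
2143: Friday (−2)
2142: Thursday (−1)
October 4 falls on a Thursday in 2142.

2142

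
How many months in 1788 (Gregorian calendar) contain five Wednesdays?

A month of length L has five Wednesdays iff its first Wednesday is on day ≤ L−28 (so day 1–3 in a 31-day month, 1–2 in a 30-day month, day 1 in a leap February).
Checking each month of 1788: Jan starts Tue (31d) ✓; Feb starts Fri (29d); Mar starts Sat (31d); Apr starts Tue (30d) ✓; May starts Thu (31d); Jun starts Sun (30d); Jul starts Tue (31d) ✓; Aug starts Fri (31d); Sep starts Mon (30d); Oct starts Wed (31d) ✓; Nov starts Sat (30d); Dec starts Mon (31d) ✓.
Five-Wednesday months: January, April, July, October, December → 5.

5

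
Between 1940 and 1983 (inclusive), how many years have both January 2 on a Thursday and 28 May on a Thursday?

1

Check each year's weekday for January 2 and 28 May:
  1940: Tue/Tue  1941: Thu/Wed  1942: Fri/Thu  1943: Sat/Fri  1944: Sun/Sun  1945: Tue/Mon  1946: Wed/Tue  1947: Thu/Wed  1948: Fri/Fri  1949: Sun/Sat  1950: Mon/Sun  1951: Tue/Mon  1952: Wed/Wed  1953: Fri/Thu  …(16 more)…  1970: Fri/Thu  1971: Sat/Fri  1972: Sun/Sun  1973: Tue/Mon  1974: Wed/Tue  1975: Thu/Wed  1976: Fri/Fri  1977: Sun/Sat  1978: Mon/Sun  1979: Tue/Mon  1980: Wed/Wed  1981: Fri/Thu  1982: Sat/Fri  1983: Sun/Sat
Both conditions hold in: 1964 — 1.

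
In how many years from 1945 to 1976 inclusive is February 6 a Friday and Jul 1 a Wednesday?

3

Check each year's weekday for February 6 and Jul 1:
  1945: Tue/Sun  1946: Wed/Mon  1947: Thu/Tue  1948: Fri/Thu  1949: Sun/Fri  1950: Mon/Sat  1951: Tue/Sun  1952: Wed/Tue  1953: Fri/Wed ✓  1954: Sat/Thu  1955: Sun/Fri  1956: Mon/Sun  1957: Wed/Mon  1958: Thu/Tue  …(4 more)…  1963: Wed/Mon  1964: Thu/Wed  1965: Sat/Thu  1966: Sun/Fri  1967: Mon/Sat  1968: Tue/Mon  1969: Thu/Tue  1970: Fri/Wed ✓  1971: Sat/Thu  1972: Sun/Sat  1973: Tue/Sun  1974: Wed/Mon  1975: Thu/Tue  1976: Fri/Thu
Both conditions hold in: 1953, 1959, 1970 — 3.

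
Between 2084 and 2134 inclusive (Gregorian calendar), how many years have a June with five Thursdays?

14

June has 30 days; it has five Thursdays when Thursday falls among the first (month-length − 28) days — i.e. when June 1 is one of Thursday/Wednesday.
June 1 by year: 2084:Thu✓ 2085:Fri 2086:Sat 2087:Sun 2088:Tue 2089:Wed✓ 2090:Thu✓ 2091:Fri 2092:Sun 2093:Mon 2094:Tue 2095:Wed✓ 2096:Fri 2097:Sat 2098:Sun …(21 more)… 2120:Sat 2121:Sun 2122:Mon 2123:Tue 2124:Thu✓ 2125:Fri 2126:Sat 2127:Sun 2128:Tue 2129:Wed✓ 2130:Thu✓ 2131:Fri 2132:Sun 2133:Mon 2134:Tue
Years with five Thursdays: 2084, 2089, 2090, 2095, 2101, 2102, 2107, 2112, 2113, 2118, 2119, 2124, 2129, 2130 → 14.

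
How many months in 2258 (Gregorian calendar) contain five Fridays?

5

A month of length L has five Fridays iff its first Friday is on day ≤ L−28 (so day 1–3 in a 31-day month, 1–2 in a 30-day month, day 1 in a leap February).
Checking each month of 2258: Jan starts Fri (31d) ✓; Feb starts Mon (28d); Mar starts Mon (31d); Apr starts Thu (30d) ✓; May starts Sat (31d); Jun starts Tue (30d); Jul starts Thu (31d) ✓; Aug starts Sun (31d); Sep starts Wed (30d); Oct starts Fri (31d) ✓; Nov starts Mon (30d); Dec starts Wed (31d) ✓.
Five-Friday months: January, April, July, October, December → 5.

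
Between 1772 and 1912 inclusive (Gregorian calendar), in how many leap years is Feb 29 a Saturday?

Leap years in 1772–1912: 34 of them.
Feb 29 weekday advances by 5 (mod 7) from one leap year to the next four years later (or differs when a century non-leap intervenes).
Leap-day weekdays: 1772:Sat✓ 1776:Thu 1780:Tue 1784:Sun 1788:Fri 1792:Wed 1796:Mon 1804:Wed 1808:Mon 1812:Sat✓ 1816:Thu 1820:Tue 1824:Sun …(8 more)… 1860:Wed 1864:Mon 1868:Sat✓ 1872:Thu 1876:Tue 1880:Sun 1884:Fri 1888:Wed 1892:Mon 1896:Sat✓ 1904:Mon 1908:Sat✓ 1912:Thu
Saturday: 1772, 1812, 1840, 1868, 1896, 1908 → 6.

6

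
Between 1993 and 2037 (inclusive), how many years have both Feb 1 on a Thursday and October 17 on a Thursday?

Check each year's weekday for Feb 1 and October 17:
  1993: Mon/Sun  1994: Tue/Mon  1995: Wed/Tue  1996: Thu/Thu ✓  1997: Sat/Fri  1998: Sun/Sat  1999: Mon/Sun  2000: Tue/Tue  2001: Thu/Wed  2002: Fri/Thu  2003: Sat/Fri  2004: Sun/Sun  2005: Tue/Mon  2006: Wed/Tue  …(17 more)…  2024: Thu/Thu ✓  2025: Sat/Fri  2026: Sun/Sat  2027: Mon/Sun  2028: Tue/Tue  2029: Thu/Wed  2030: Fri/Thu  2031: Sat/Fri  2032: Sun/Sun  2033: Tue/Mon  2034: Wed/Tue  2035: Thu/Wed  2036: Fri/Fri  2037: Sun/Sat
Both conditions hold in: 1996, 2024 — 2.

2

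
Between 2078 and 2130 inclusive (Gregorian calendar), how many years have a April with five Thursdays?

15

April has 30 days; it has five Thursdays when Thursday falls among the first (month-length − 28) days — i.e. when April 1 is one of Thursday/Wednesday.
April 1 by year: 2078:Fri 2079:Sat 2080:Mon 2081:Tue 2082:Wed✓ 2083:Thu✓ 2084:Sat 2085:Sun 2086:Mon 2087:Tue 2088:Thu✓ 2089:Fri 2090:Sat 2091:Sun 2092:Tue …(23 more)… 2116:Wed✓ 2117:Thu✓ 2118:Fri 2119:Sat 2120:Mon 2121:Tue 2122:Wed✓ 2123:Thu✓ 2124:Sat 2125:Sun 2126:Mon 2127:Tue 2128:Thu✓ 2129:Fri 2130:Sat
Years with five Thursdays: 2082, 2083, 2088, 2093, 2094, 2099, 2100, 2105, 2106, 2111, 2116, 2117, 2122, 2123, 2128 → 15.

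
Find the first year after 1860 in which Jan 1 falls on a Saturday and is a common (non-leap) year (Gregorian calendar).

1870

Jan 1 advances by 2 weekdays after a leap year and by 1 after a common year.
1860: Jan 1 is Sunday (leap).
1861: Tuesday
1862: Wednesday
1863: Thursday
1864: Friday (leap)
1865: Sunday
1866: Monday
1867: Tuesday
1868: Wednesday (leap)
1869: Friday
1870: Saturday
1870 begins on a Saturday and is a common year.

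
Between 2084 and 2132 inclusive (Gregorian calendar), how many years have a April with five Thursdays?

April has 30 days; it has five Thursdays when Thursday falls among the first (month-length − 28) days — i.e. when April 1 is one of Thursday/Wednesday.
April 1 by year: 2084:Sat 2085:Sun 2086:Mon 2087:Tue 2088:Thu✓ 2089:Fri 2090:Sat 2091:Sun 2092:Tue 2093:Wed✓ 2094:Thu✓ 2095:Fri 2096:Sun 2097:Mon 2098:Tue …(19 more)… 2118:Fri 2119:Sat 2120:Mon 2121:Tue 2122:Wed✓ 2123:Thu✓ 2124:Sat 2125:Sun 2126:Mon 2127:Tue 2128:Thu✓ 2129:Fri 2130:Sat 2131:Sun 2132:Tue
Years with five Thursdays: 2088, 2093, 2094, 2099, 2100, 2105, 2106, 2111, 2116, 2117, 2122, 2123, 2128 → 13.

13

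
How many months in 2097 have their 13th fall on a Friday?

Check the 13th of each month of 2097: Jan 13: Sun, Feb 13: Wed, Mar 13: Wed, Apr 13: Sat, May 13: Mon, Jun 13: Thu, Jul 13: Sat, Aug 13: Tue, Sep 13: Fri, Oct 13: Sun, Nov 13: Wed, Dec 13: Fri.
Friday occurs in September, December — 2 months.

2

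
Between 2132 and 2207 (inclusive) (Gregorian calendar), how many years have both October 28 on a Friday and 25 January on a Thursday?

0

Check each year's weekday for October 28 and 25 January:
  2132: Tue/Fri  2133: Wed/Sun  2134: Thu/Mon  2135: Fri/Tue  2136: Sun/Wed  2137: Mon/Fri  2138: Tue/Sat  2139: Wed/Sun  2140: Fri/Mon  2141: Sat/Wed  2142: Sun/Thu  2143: Mon/Fri  2144: Wed/Sat  2145: Thu/Mon  …(48 more)…  2194: Tue/Sat  2195: Wed/Sun  2196: Fri/Mon  2197: Sat/Wed  2198: Sun/Thu  2199: Mon/Fri  2200: Tue/Sat  2201: Wed/Sun  2202: Thu/Mon  2203: Fri/Tue  2204: Sun/Wed  2205: Mon/Fri  2206: Tue/Sat  2207: Wed/Sun
Both conditions hold in: no year — 0.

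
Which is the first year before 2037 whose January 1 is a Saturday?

2033

Jan 1 advances by 2 weekdays after a leap year and by 1 after a common year.
2037: Jan 1 is Thursday.
2036: Tuesday (leap)
2035: Monday
2034: Sunday
2033: Saturday
2033 begins on a Saturday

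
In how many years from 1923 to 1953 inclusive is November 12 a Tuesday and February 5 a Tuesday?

3

Check each year's weekday for November 12 and February 5:
  1923: Mon/Mon  1924: Wed/Tue  1925: Thu/Thu  1926: Fri/Fri  1927: Sat/Sat  1928: Mon/Sun  1929: Tue/Tue ✓  1930: Wed/Wed  1931: Thu/Thu  1932: Sat/Fri  1933: Sun/Sun  1934: Mon/Mon  1935: Tue/Tue ✓  1936: Thu/Wed  …(3 more)…  1940: Tue/Mon  1941: Wed/Wed  1942: Thu/Thu  1943: Fri/Fri  1944: Sun/Sat  1945: Mon/Mon  1946: Tue/Tue ✓  1947: Wed/Wed  1948: Fri/Thu  1949: Sat/Sat  1950: Sun/Sun  1951: Mon/Mon  1952: Wed/Tue  1953: Thu/Thu
Both conditions hold in: 1929, 1935, 1946 — 3.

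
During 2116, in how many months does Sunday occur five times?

A month of length L has five Sundays iff its first Sunday is on day ≤ L−28 (so day 1–3 in a 31-day month, 1–2 in a 30-day month, day 1 in a leap February).
Checking each month of 2116: Jan starts Wed (31d); Feb starts Sat (29d); Mar starts Sun (31d) ✓; Apr starts Wed (30d); May starts Fri (31d) ✓; Jun starts Mon (30d); Jul starts Wed (31d); Aug starts Sat (31d) ✓; Sep starts Tue (30d); Oct starts Thu (31d); Nov starts Sun (30d) ✓; Dec starts Tue (31d).
Five-Sunday months: March, May, August, November → 4.

4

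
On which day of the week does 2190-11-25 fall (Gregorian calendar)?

January 1, 2190 is a Friday.
November 25 is day 329 of the year, i.e. 328 days after Jan 1.
328 mod 7 = 6, so advance 6 weekdays from Friday: Thursday.

Thursday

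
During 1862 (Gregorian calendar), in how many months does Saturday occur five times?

4

A month of length L has five Saturdays iff its first Saturday is on day ≤ L−28 (so day 1–3 in a 31-day month, 1–2 in a 30-day month, day 1 in a leap February).
Checking each month of 1862: Jan starts Wed (31d); Feb starts Sat (28d); Mar starts Sat (31d) ✓; Apr starts Tue (30d); May starts Thu (31d) ✓; Jun starts Sun (30d); Jul starts Tue (31d); Aug starts Fri (31d) ✓; Sep starts Mon (30d); Oct starts Wed (31d); Nov starts Sat (30d) ✓; Dec starts Mon (31d).
Five-Saturday months: March, May, August, November → 4.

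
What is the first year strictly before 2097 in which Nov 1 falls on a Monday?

From one year to the next, a fixed date's weekday advances by 1, or by 2 when a Feb 29 lies between the two dates.
2097: November 1 is Friday.
2096: Thursday (−1)
2095: Tuesday (−2)
2094: Monday (−1)
Nov 1 falls on a Monday in 2094.

2094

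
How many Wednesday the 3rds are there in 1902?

Check the 3rd of each month of 1902: Jan 3: Fri, Feb 3: Mon, Mar 3: Mon, Apr 3: Thu, May 3: Sat, Jun 3: Tue, Jul 3: Thu, Aug 3: Sun, Sep 3: Wed, Oct 3: Fri, Nov 3: Mon, Dec 3: Wed.
Wednesday occurs in September, December — 2 months.

2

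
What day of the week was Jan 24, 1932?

January 1, 1932 is a Friday.
January 24 is day 24 of the year, i.e. 23 days after Jan 1.
23 mod 7 = 2, so advance 2 weekdays from Friday: Sunday.

Sunday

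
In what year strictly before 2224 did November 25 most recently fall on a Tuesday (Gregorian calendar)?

2223

From one year to the next, a fixed date's weekday advances by 1, or by 2 when a Feb 29 lies between the two dates.
2224: November 25 is Thursday.
2223: Tuesday (−2)
November 25 falls on a Tuesday in 2223.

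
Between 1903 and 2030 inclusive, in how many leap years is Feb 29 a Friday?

Leap years in 1903–2030: 32 of them.
Feb 29 weekday advances by 5 (mod 7) from one leap year to the next four years later (or differs when a century non-leap intervenes).
Leap-day weekdays: 1904:Mon 1908:Sat 1912:Thu 1916:Tue 1920:Sun 1924:Fri✓ 1928:Wed 1932:Mon 1936:Sat 1940:Thu 1944:Tue 1948:Sun 1952:Fri✓ …(6 more)… 1980:Fri✓ 1984:Wed 1988:Mon 1992:Sat 1996:Thu 2000:Tue 2004:Sun 2008:Fri✓ 2012:Wed 2016:Mon 2020:Sat 2024:Thu 2028:Tue
Friday: 1924, 1952, 1980, 2008 → 4.

4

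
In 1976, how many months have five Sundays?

A month of length L has five Sundays iff its first Sunday is on day ≤ L−28 (so day 1–3 in a 31-day month, 1–2 in a 30-day month, day 1 in a leap February).
Checking each month of 1976: Jan starts Thu (31d); Feb starts Sun (29d) ✓; Mar starts Mon (31d); Apr starts Thu (30d); May starts Sat (31d) ✓; Jun starts Tue (30d); Jul starts Thu (31d); Aug starts Sun (31d) ✓; Sep starts Wed (30d); Oct starts Fri (31d) ✓; Nov starts Mon (30d); Dec starts Wed (31d).
Five-Sunday months: February, May, August, October → 4.

4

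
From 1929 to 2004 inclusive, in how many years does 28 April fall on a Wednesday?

11

Track 28 April's weekday year by year (advancing +1, or +2 across a Feb 29):
  1929: Sun  1930: Mon (+1)  1931: Tue (+1)  1932: Thu (+2)  1933: Fri (+1)
  1934: Sat (+1)  1935: Sun (+1)  1936: Tue (+2)  1937: Wed (+1) ✓  1938: Thu (+1)
  1939: Fri (+1)  1940: Sun (+2)  1941: Mon (+1)  1942: Tue (+1)  … (48 more years) …
  1991: Sun (+1)  1992: Tue (+2)  1993: Wed (+1) ✓  1994: Thu (+1)  1995: Fri (+1)
  1996: Sun (+2)  1997: Mon (+1)  1998: Tue (+1)  1999: Wed (+1) ✓  2000: Fri (+2)
  2001: Sat (+1)  2002: Sun (+1)  2003: Mon (+1)  2004: Wed (+2) ✓
Wednesday years: 1937, 1943, 1948, 1954, 1965, 1971, 1976, 1982, 1993, 1999, 2004 — 11 in total.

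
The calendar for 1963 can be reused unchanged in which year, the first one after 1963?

1974

Two years share a calendar iff Jan 1 falls on the same weekday and both are leap or both are common. 1963: Jan 1 is Tuesday, common year.
1964: Jan 1 Wednesday, leap
1965: Jan 1 Friday, common
1966: Jan 1 Saturday, common
1967: Jan 1 Sunday, common
1968: Jan 1 Monday, leap
1969: Jan 1 Wednesday, common
1970: Jan 1 Thursday, common
1971: Jan 1 Friday, common
1972: Jan 1 Saturday, leap
1973: Jan 1 Monday, common
1974: Jan 1 Tuesday, common
1974 matches on both conditions.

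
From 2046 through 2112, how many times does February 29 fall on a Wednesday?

3

Leap years in 2046–2112: 16 of them.
Feb 29 weekday advances by 5 (mod 7) from one leap year to the next four years later (or differs when a century non-leap intervenes).
Leap-day weekdays: 2048:Sat 2052:Thu 2056:Tue 2060:Sun 2064:Fri 2068:Wed✓ 2072:Mon 2076:Sat 2080:Thu 2084:Tue 2088:Sun 2092:Fri 2096:Wed✓ 2104:Fri 2108:Wed✓ 2112:Mon
Wednesday: 2068, 2096, 2108 → 3.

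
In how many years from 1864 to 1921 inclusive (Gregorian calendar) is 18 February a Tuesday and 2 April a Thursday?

Check each year's weekday for 18 February and 2 April:
  1864: Thu/Sat  1865: Sat/Sun  1866: Sun/Mon  1867: Mon/Tue  1868: Tue/Thu ✓  1869: Thu/Fri  1870: Fri/Sat  1871: Sat/Sun  1872: Sun/Tue  1873: Tue/Wed  1874: Wed/Thu  1875: Thu/Fri  1876: Fri/Sun  1877: Sun/Mon  …(30 more)…  1908: Tue/Thu ✓  1909: Thu/Fri  1910: Fri/Sat  1911: Sat/Sun  1912: Sun/Tue  1913: Tue/Wed  1914: Wed/Thu  1915: Thu/Fri  1916: Fri/Sun  1917: Sun/Mon  1918: Mon/Tue  1919: Tue/Wed  1920: Wed/Fri  1921: Fri/Sat
Both conditions hold in: 1868, 1896, 1908 — 3.

3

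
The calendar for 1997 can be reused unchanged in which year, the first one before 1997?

1986

Two years share a calendar iff Jan 1 falls on the same weekday and both are leap or both are common. 1997: Jan 1 is Wednesday, common year.
1996: Jan 1 Monday, leap
1995: Jan 1 Sunday, common
1994: Jan 1 Saturday, common
1993: Jan 1 Friday, common
1992: Jan 1 Wednesday, leap
1991: Jan 1 Tuesday, common
1990: Jan 1 Monday, common
1989: Jan 1 Sunday, common
1988: Jan 1 Friday, leap
1987: Jan 1 Thursday, common
1986: Jan 1 Wednesday, common
1986 matches on both conditions.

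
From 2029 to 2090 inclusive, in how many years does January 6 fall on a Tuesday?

9

Track January 6's weekday year by year (advancing +1, or +2 across a Feb 29):
  2029: Sat  2030: Sun (+1)  2031: Mon (+1)  2032: Tue (+1) ✓  2033: Thu (+2)
  2034: Fri (+1)  2035: Sat (+1)  2036: Sun (+1)  2037: Tue (+2) ✓  2038: Wed (+1)
  2039: Thu (+1)  2040: Fri (+1)  2041: Sun (+2)  2042: Mon (+1)  … (34 more years) …
  2077: Wed (+2)  2078: Thu (+1)  2079: Fri (+1)  2080: Sat (+1)  2081: Mon (+2)
  2082: Tue (+1) ✓  2083: Wed (+1)  2084: Thu (+1)  2085: Sat (+2)  2086: Sun (+1)
  2087: Mon (+1)  2088: Tue (+1) ✓  2089: Thu (+2)  2090: Fri (+1)
Tuesday years: 2032, 2037, 2043, 2054, 2060, 2065, 2071, 2082, 2088 — 9 in total.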